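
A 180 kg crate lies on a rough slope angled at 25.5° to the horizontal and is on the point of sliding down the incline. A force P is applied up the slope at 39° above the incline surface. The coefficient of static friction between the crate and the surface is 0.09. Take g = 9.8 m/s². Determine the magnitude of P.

P ≈ 855 N

On the verge of sliding down the incline, friction equals μN and acts up the slope.
Perpendicular: N + P sin 39° = W cos 25.5° = 1592 N.
Along incline: P cos 39° + μN = W sin 25.5° with W sin 25.5° = 759.4 N.
Solving the pair for P and N: P = 855.1 N, N = 1054 N (and f = μN = 94.86 N).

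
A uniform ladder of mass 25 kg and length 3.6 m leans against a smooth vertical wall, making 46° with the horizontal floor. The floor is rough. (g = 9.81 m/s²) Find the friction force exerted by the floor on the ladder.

Torques about the foot: N_wall · 3.6 sin 46° = 25×9.81×1.8 cos 46° → N_wall = 118.42 N.
ΣF_x = 0: f_floor = N_wall = 118.42 N.

f ≈ 118 N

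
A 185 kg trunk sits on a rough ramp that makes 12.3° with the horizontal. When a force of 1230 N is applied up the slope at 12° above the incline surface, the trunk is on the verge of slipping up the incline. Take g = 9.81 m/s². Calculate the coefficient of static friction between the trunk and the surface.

On the verge of sliding up the incline, friction is at its maximum μN and acts down the slope.
Perpendicular to incline: N = W cos 12.3° − P sin 12° = 1773 − 255.7 = 1517 N.
Along incline: P cos 12° − μN = W sin 12.3° → μ = −(W sin 12.3° − P cos 12°) / N = 0.5381.

μ ≈ 0.538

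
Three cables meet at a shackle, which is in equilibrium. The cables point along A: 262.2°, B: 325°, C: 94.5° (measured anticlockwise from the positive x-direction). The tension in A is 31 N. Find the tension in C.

Resolve: ΣF_x = 31 cos 262.2° + T_B cos 325° + T_C cos 94.5° = 0.
        ΣF_y = 31 sin 262.2° + T_B sin 325° + T_C sin 94.5° = 0.
The known terms sum to (-4.207, -30.71) N, so 0.8192 T_B − 0.0785 T_C = 4.207 and -0.5736 T_B + 0.9969 T_C = 30.71.
Solving simultaneously: T_B = 8.558 N, T_C = 35.73 N.

T_C ≈ 35.7 N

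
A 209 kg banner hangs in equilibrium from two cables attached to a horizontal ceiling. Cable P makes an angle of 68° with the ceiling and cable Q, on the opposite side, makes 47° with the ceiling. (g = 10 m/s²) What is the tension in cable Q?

T_Q ≈ 864 N

Weight W = 209 × 10 = 2090 N acts straight down.
Horizontal: T_P cos 68° = T_Q cos 47°  →  T_P = 1.821 T_Q.
Vertical: T_P sin 68° + T_Q sin 47° = 2090.
Substituting the horizontal relation into the vertical equation gives 2.419 T_Q = 2090, so T_Q = 863.9 N.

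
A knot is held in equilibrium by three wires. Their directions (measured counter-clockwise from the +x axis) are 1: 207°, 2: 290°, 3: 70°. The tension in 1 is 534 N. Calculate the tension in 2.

T_2 ≈ 567 N

Resolve: ΣF_x = 534 cos 207° + T_2 cos 290° + T_3 cos 70° = 0.
        ΣF_y = 534 sin 207° + T_2 sin 290° + T_3 sin 70° = 0.
The known terms sum to (-475.8, -242.4) N, so 0.3420 T_2 + 0.3420 T_3 = 475.8 and -0.9397 T_2 + 0.9397 T_3 = 242.4.
Solving simultaneously: T_2 = 566.6 N, T_3 = 824.6 N.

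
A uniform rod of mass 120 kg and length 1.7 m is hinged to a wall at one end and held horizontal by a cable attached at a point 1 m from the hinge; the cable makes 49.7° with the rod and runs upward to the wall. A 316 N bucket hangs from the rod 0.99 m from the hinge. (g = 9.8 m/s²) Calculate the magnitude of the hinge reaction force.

|H| ≈ 1130 N

Take torques about the hinge: T sin 49.7° · 1 = 120×9.8×0.85 + 316×0.99 = 1312.4 N·m.
So T = 1312.4 / (0.7627 × 1) = 1720.9 N.
ΣF_x = 0: H_x = T cos 49.7° = 1113 N.
ΣF_y = 0: H_y = (120×9.8 + 316) − T sin 49.7° = 1492 − 1312.4 = 179.56 N.
|H| = √(H_x² + H_y²) = √((1113)² + (179.56)²) = 1127.4 N.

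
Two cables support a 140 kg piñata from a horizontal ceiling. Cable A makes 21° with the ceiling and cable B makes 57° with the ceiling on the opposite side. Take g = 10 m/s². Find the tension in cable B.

Weight W = 140 × 10 = 1400 N acts straight down.
Horizontal: T_A cos 21° = T_B cos 57°  →  T_A = 0.5834 T_B.
Vertical: T_A sin 21° + T_B sin 57° = 1400.
Substituting the horizontal relation into the vertical equation gives 1.048 T_B = 1400, so T_B = 1336 N.

T_B ≈ 1340 N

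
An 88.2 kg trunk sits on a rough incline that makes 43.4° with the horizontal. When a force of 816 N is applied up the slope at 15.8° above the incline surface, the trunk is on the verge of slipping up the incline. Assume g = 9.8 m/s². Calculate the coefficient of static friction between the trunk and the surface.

On the verge of sliding up the incline, friction is at its maximum μN and acts down the slope.
Perpendicular to incline: N = W cos 43.4° − P sin 15.8° = 628 − 222.2 = 405.8 N.
Along incline: P cos 15.8° − μN = W sin 43.4° → μ = −(W sin 43.4° − P cos 15.8°) / N = 0.4713.

μ ≈ 0.471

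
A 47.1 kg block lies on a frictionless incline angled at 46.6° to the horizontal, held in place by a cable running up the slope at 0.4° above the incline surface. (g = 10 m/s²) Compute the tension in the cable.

T ≈ 342 N

Take axes along and perpendicular to the incline. Weight components: W sin 46.6° = 342.2 N down-slope, W cos 46.6° = 323.6 N into the surface.
Along incline: T cos 0.4° = W sin 46.6° → T = 342.2 N.
Perpendicular: N = W cos 46.6° − T sin 0.4° = 321.2 N.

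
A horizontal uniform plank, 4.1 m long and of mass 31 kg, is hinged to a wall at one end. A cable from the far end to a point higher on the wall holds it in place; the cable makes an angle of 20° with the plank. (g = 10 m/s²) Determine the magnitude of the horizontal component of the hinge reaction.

H_x ≈ 426 N

Take torques about the hinge: T sin 20° · 4.1 = 31×10×2.05 = 635.5 N·m.
So T = 635.5 / (0.3420 × 4.1) = 453.19 N.
ΣF_x = 0: H_x = T cos 20° = 425.86 N.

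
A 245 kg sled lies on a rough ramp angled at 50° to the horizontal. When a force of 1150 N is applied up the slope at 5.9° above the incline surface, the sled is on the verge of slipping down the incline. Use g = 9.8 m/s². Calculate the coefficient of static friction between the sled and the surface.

μ ≈ 0.488

On the verge of sliding down the incline, friction is at its maximum μN and acts up the slope.
Perpendicular to incline: N = W cos 50° − P sin 5.9° = 1543 − 118.2 = 1425 N.
Along incline: P cos 5.9° + μN = W sin 50° → μ = (W sin 50° − P cos 5.9°) / N = 0.4879.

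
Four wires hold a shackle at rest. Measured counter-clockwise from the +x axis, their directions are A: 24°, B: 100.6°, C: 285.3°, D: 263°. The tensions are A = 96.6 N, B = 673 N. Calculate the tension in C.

T_C ≈ 318 N

Resolve: ΣF_x = 96.6 cos 24° + 673 cos 100.6° + T_C cos 285.3° + T_D cos 263° = 0.
        ΣF_y = 96.6 sin 24° + 673 sin 100.6° + T_C sin 285.3° + T_D sin 263° = 0.
The known terms sum to (-35.55, 700.8) N, so 0.2639 T_C − 0.1219 T_D = 35.55 and -0.9646 T_C − 0.9925 T_D = -700.8.
Solving simultaneously: T_C = 318.1 N, T_D = 397 N.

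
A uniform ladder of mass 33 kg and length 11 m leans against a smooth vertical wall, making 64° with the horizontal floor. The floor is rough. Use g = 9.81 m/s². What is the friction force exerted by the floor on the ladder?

Torques about the foot: N_wall · 11 sin 64° = 33×9.81×5.5 cos 64° → N_wall = 78.947 N.
ΣF_x = 0: f_floor = N_wall = 78.947 N.

f ≈ 78.9 N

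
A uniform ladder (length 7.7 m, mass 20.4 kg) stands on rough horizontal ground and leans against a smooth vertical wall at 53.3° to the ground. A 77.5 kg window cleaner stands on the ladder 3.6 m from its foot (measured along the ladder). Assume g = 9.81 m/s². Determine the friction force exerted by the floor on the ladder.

Torques about the foot: N_wall · 7.7 sin 53.3° = 20.4×9.81×3.85 cos 53.3° + 77.5×9.81×3.6 cos 53.3° → N_wall = 339.53 N.
ΣF_x = 0: f_floor = N_wall = 339.53 N.

f ≈ 340 N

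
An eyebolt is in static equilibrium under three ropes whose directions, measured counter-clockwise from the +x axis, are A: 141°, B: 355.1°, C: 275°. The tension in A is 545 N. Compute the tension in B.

T_B ≈ 398 N

Resolve: ΣF_x = 545 cos 141° + T_B cos 355.1° + T_C cos 275° = 0.
        ΣF_y = 545 sin 141° + T_B sin 355.1° + T_C sin 275° = 0.
The known terms sum to (-423.5, 343) N, so 0.9963 T_B + 0.0872 T_C = 423.5 and -0.0854 T_B − 0.9962 T_C = -343.
Solving simultaneously: T_B = 398 N, T_C = 310.2 N.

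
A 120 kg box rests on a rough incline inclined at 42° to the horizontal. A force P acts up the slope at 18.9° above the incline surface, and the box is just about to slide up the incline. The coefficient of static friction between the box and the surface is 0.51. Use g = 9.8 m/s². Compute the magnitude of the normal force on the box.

N ≈ 515 N

On the verge of sliding up the incline, friction equals μN and acts down the slope.
Perpendicular: N + P sin 18.9° = W cos 42° = 873.9 N.
Along incline: P cos 18.9° = W sin 42° + μN  with W sin 42° = 786.9 N.
Solving the pair for P and N: P = 1109 N, N = 514.7 N (and f = μN = 262.5 N).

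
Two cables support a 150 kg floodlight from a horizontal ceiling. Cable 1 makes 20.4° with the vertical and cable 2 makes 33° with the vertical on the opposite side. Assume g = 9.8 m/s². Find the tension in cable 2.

Angles from the horizontal: cable 1 is 90° − 20.4° = 69.6°, cable 2 is 90° − 33° = 57°.
Weight W = 150 × 9.8 = 1470 N acts straight down.
Horizontal: T_1 cos 69.6° = T_2 cos 57°  →  T_1 = 1.562 T_2.
Vertical: T_1 sin 69.6° + T_2 sin 57° = 1470.
Substituting the horizontal relation into the vertical equation gives 2.303 T_2 = 1470, so T_2 = 638.3 N.

T_2 ≈ 638 N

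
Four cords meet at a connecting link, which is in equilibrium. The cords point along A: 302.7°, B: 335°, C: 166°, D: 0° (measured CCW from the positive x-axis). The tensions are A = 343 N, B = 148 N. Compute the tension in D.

T_D ≈ 1090 N

Resolve: ΣF_x = 343 cos 302.7° + 148 cos 335° + T_C cos 166° + T_D cos 0° = 0.
        ΣF_y = 343 sin 302.7° + 148 sin 335° + T_C sin 166° + T_D sin 0° = 0.
The known terms sum to (319.4, -351.2) N, so -0.9703 T_C + 1.0000 T_D = -319.4 and 0.2419 T_C + 0.0000 T_D = 351.2.
Solving simultaneously: T_C = 1452 N, T_D = 1089 N.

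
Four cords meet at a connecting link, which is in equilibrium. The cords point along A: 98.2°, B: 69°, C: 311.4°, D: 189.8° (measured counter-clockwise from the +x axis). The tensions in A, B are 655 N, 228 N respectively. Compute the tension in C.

T_C ≈ 999 N

Resolve: ΣF_x = 655 cos 98.2° + 228 cos 69° + T_C cos 311.4° + T_D cos 189.8° = 0.
        ΣF_y = 655 sin 98.2° + 228 sin 69° + T_C sin 311.4° + T_D sin 189.8° = 0.
The known terms sum to (-11.71, 861.2) N, so 0.6613 T_C − 0.9854 T_D = 11.71 and -0.7501 T_C − 0.1702 T_D = -861.2.
Solving simultaneously: T_C = 998.7 N, T_D = 658.3 N.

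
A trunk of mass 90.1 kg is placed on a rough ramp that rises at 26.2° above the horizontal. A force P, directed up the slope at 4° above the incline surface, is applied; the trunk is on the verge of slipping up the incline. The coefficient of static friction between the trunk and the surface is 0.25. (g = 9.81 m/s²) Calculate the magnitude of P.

On the verge of sliding up the incline, friction equals μN and acts down the slope.
Perpendicular: N + P sin 4° = W cos 26.2° = 793.1 N.
Along incline: P cos 4° = W sin 26.2° + μN  with W sin 26.2° = 390.2 N.
Solving the pair for P and N: P = 579.8 N, N = 752.6 N (and f = μN = 188.2 N).

P ≈ 580 N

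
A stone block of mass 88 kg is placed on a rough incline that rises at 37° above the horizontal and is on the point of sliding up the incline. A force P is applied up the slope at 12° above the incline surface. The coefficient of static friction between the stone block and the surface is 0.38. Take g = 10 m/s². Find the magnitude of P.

P ≈ 754 N

On the verge of sliding up the incline, friction equals μN and acts down the slope.
Perpendicular: N + P sin 12° = W cos 37° = 702.8 N.
Along incline: P cos 12° = W sin 37° + μN  with W sin 37° = 529.6 N.
Solving the pair for P and N: P = 753.6 N, N = 546.1 N (and f = μN = 207.5 N).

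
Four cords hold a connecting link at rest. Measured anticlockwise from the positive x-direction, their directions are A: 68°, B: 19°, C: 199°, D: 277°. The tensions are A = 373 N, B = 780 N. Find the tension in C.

Resolve: ΣF_x = 373 cos 68° + 780 cos 19° + T_C cos 199° + T_D cos 277° = 0.
        ΣF_y = 373 sin 68° + 780 sin 19° + T_C sin 199° + T_D sin 277° = 0.
The known terms sum to (877.2, 599.8) N, so -0.9455 T_C + 0.1219 T_D = -877.2 and -0.3256 T_C − 0.9925 T_D = -599.8.
Solving simultaneously: T_C = 964.9 N, T_D = 287.8 N.

T_C ≈ 965 N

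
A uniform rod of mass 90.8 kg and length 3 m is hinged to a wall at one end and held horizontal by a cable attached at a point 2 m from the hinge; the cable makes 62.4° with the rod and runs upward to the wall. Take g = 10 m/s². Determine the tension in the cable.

T ≈ 768 N

Take torques about the hinge: T sin 62.4° · 2 = 90.8×10×1.5 = 1362 N·m.
So T = 1362 / (0.8862 × 2) = 768.45 N.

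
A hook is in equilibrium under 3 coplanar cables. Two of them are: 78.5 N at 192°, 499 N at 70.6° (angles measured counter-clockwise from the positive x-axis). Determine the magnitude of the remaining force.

Sum the known components: ΣF_x = 88.96 N, ΣF_y = 454.3 N.
For equilibrium the remaining force must supply (−ΣF_x, −ΣF_y) = (-88.96, -454.3) N.
Magnitude = √((-88.96)² + (-454.3)²) = 463 N; direction = atan2(-454.3, -88.96) = 258.9°.

F ≈ 463 N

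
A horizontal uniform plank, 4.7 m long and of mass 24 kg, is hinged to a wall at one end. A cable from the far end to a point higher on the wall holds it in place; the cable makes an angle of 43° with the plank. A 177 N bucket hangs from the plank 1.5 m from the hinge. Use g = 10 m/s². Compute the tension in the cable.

Take torques about the hinge: T sin 43° · 4.7 = 24×10×2.35 + 177×1.5 = 829.5 N·m.
So T = 829.5 / (0.6820 × 4.7) = 258.78 N.

T ≈ 259 N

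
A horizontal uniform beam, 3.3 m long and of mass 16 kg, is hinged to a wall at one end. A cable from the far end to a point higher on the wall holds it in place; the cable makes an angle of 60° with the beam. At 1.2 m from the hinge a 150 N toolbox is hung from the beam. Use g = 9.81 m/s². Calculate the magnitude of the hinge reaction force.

Take torques about the hinge: T sin 60° · 3.3 = 16×9.81×1.65 + 150×1.2 = 438.98 N·m.
So T = 438.98 / (0.8660 × 3.3) = 153.6 N.
ΣF_x = 0: H_x = T cos 60° = 76.802 N.
ΣF_y = 0: H_y = (16×9.81 + 150) − T sin 60° = 306.96 − 133.03 = 173.93 N.
|H| = √(H_x² + H_y²) = √((76.802)² + (173.93)²) = 190.14 N.

|H| ≈ 190 N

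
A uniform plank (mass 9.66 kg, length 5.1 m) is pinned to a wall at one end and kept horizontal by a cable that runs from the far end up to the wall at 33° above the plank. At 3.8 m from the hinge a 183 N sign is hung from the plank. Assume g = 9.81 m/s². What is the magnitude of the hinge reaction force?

|H| ≈ 298 N

Take torques about the hinge: T sin 33° · 5.1 = 9.66×9.81×2.55 + 183×3.8 = 937.05 N·m.
So T = 937.05 / (0.5446 × 5.1) = 337.35 N.
ΣF_x = 0: H_x = T cos 33° = 282.93 N.
ΣF_y = 0: H_y = (9.66×9.81 + 183) − T sin 33° = 277.76 − 183.74 = 94.029 N.
|H| = √(H_x² + H_y²) = √((282.93)² + (94.029)²) = 298.14 N.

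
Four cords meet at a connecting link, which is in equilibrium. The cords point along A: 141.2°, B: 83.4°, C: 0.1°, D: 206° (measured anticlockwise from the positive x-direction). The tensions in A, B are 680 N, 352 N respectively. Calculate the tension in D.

Resolve: ΣF_x = 680 cos 141.2° + 352 cos 83.4° + T_C cos 0.1° + T_D cos 206° = 0.
        ΣF_y = 680 sin 141.2° + 352 sin 83.4° + T_C sin 0.1° + T_D sin 206° = 0.
The known terms sum to (-489.5, 775.8) N, so 1.0000 T_C − 0.8988 T_D = 489.5 and 0.0017 T_C − 0.4384 T_D = -775.8.
Solving simultaneously: T_C = 2088 N, T_D = 1778 N.

T_D ≈ 1780 N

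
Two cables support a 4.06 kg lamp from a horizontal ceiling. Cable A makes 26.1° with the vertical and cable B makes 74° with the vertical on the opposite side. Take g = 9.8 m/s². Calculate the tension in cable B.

Angles from the horizontal: cable A is 90° − 26.1° = 63.9°, cable B is 90° − 74° = 16°.
Weight W = 4.06 × 9.8 = 39.79 N acts straight down.
Horizontal: T_A cos 63.9° = T_B cos 16°  →  T_A = 2.185 T_B.
Vertical: T_A sin 63.9° + T_B sin 16° = 39.79.
Substituting the horizontal relation into the vertical equation gives 2.238 T_B = 39.79, so T_B = 17.78 N.

T_B ≈ 17.8 N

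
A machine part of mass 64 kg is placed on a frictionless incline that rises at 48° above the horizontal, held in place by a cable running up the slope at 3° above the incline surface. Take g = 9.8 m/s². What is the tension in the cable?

Take axes along and perpendicular to the incline. Weight components: W sin 48° = 466.1 N down-slope, W cos 48° = 419.7 N into the surface.
Along incline: T cos 3° = W sin 48° → T = 466.7 N.
Perpendicular: N = W cos 48° − T sin 3° = 395.3 N.

T ≈ 467 N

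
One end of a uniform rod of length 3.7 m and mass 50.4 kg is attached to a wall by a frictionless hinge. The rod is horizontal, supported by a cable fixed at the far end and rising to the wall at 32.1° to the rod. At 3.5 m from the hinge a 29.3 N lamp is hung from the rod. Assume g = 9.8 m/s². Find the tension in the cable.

Take torques about the hinge: T sin 32.1° · 3.7 = 50.4×9.8×1.85 + 29.3×3.5 = 1016.3 N·m.
So T = 1016.3 / (0.5314 × 3.7) = 516.89 N.

T ≈ 517 N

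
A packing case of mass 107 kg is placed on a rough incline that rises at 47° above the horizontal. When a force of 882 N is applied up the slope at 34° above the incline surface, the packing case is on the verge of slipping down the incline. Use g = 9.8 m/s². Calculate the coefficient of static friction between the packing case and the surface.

On the verge of sliding down the incline, friction is at its maximum μN and acts up the slope.
Perpendicular to incline: N = W cos 47° − P sin 34° = 715.1 − 493.2 = 221.9 N.
Along incline: P cos 34° + μN = W sin 47° → μ = (W sin 47° − P cos 34°) / N = 0.1608.

μ ≈ 0.161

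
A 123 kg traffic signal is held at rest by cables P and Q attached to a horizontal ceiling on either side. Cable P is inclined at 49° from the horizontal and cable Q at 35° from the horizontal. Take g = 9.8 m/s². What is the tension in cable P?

Weight W = 123 × 9.8 = 1205 N acts straight down.
Horizontal: T_P cos 49° = T_Q cos 35°  →  T_Q = 0.8009 T_P.
Vertical: T_P sin 49° + T_Q sin 35° = 1205.
Substituting the horizontal relation into the vertical equation gives 1.214 T_P = 1205, so T_P = 992.8 N.

T_P ≈ 993 N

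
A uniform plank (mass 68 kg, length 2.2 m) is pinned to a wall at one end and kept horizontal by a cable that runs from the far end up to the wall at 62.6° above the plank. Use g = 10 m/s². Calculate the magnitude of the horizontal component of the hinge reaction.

Take torques about the hinge: T sin 62.6° · 2.2 = 68×10×1.1 = 748 N·m.
So T = 748 / (0.8878 × 2.2) = 382.96 N.
ΣF_x = 0: H_x = T cos 62.6° = 176.24 N.

H_x ≈ 176 N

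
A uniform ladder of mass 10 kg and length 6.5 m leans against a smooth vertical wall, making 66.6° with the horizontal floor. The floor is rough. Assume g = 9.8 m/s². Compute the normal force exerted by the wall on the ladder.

N_wall ≈ 21.2 N

Torques about the foot: N_wall · 6.5 sin 66.6° = 10×9.8×3.25 cos 66.6° → N_wall = 21.204 N.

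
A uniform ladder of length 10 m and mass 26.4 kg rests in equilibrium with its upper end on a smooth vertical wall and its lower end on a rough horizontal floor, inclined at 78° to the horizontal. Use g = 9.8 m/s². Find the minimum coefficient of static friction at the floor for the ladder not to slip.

μ_min ≈ 0.106

ΣF_y = 0: N_floor = 26.4×9.8 = 258.72 N.
Torques about the foot: N_wall · 10 sin 78° = 26.4×9.8×5 cos 78° → N_wall = 27.496 N.
ΣF_x = 0: f_floor = N_wall = 27.496 N.
μ_min = f_floor / N_floor = 27.496 / 258.72 = 0.1063.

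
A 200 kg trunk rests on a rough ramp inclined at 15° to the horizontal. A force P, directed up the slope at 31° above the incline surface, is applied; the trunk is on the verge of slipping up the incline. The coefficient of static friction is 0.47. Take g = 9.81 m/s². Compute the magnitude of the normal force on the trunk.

N ≈ 1240 N

On the verge of sliding up the incline, friction equals μN and acts down the slope.
Perpendicular: N + P sin 31° = W cos 15° = 1895 N.
Along incline: P cos 31° = W sin 15° + μN  with W sin 15° = 507.8 N.
Solving the pair for P and N: P = 1272 N, N = 1240 N (and f = μN = 582.7 N).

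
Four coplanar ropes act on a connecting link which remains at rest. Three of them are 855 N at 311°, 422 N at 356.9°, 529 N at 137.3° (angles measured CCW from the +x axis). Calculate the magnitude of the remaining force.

Sum the known components: ΣF_x = 593.5 N, ΣF_y = -309.4 N.
For equilibrium the remaining force must supply (−ΣF_x, −ΣF_y) = (-593.5, 309.4) N.
Magnitude = √((-593.5)² + (309.4)²) = 669.3 N; direction = atan2(309.4, -593.5) = 152.5°.

F ≈ 669 N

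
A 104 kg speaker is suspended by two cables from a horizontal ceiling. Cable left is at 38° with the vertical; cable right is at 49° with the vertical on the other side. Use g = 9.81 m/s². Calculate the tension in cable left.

T_left ≈ 771 N

Angles from the horizontal: cable left is 90° − 38° = 52°, cable right is 90° − 49° = 41°.
Weight W = 104 × 9.81 = 1020 N acts straight down.
Horizontal: T_left cos 52° = T_right cos 41°  →  T_right = 0.8158 T_left.
Vertical: T_left sin 52° + T_right sin 41° = 1020.
Substituting the horizontal relation into the vertical equation gives 1.323 T_left = 1020, so T_left = 771 N.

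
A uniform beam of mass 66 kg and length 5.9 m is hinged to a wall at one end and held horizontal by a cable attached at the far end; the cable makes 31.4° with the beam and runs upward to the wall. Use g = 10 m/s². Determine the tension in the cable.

T ≈ 633 N

Take torques about the hinge: T sin 31.4° · 5.9 = 66×10×2.95 = 1947 N·m.
So T = 1947 / (0.5210 × 5.9) = 633.39 N.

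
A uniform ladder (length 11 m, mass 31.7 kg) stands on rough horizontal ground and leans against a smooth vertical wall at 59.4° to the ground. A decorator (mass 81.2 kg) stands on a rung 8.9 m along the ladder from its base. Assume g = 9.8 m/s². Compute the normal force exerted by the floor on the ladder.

ΣF_y = 0: N_floor = 31.7×9.8 + 81.2×9.8 = 1106.4 N.

N_floor ≈ 1110 N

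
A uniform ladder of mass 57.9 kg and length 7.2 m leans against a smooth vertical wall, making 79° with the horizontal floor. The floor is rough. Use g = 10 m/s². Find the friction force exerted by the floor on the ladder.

f ≈ 56.3 N

Torques about the foot: N_wall · 7.2 sin 79° = 57.9×10×3.6 cos 79° → N_wall = 56.273 N.
ΣF_x = 0: f_floor = N_wall = 56.273 N.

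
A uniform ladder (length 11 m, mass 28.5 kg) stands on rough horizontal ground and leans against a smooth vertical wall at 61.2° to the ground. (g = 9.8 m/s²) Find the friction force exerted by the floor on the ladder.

f ≈ 76.8 N

Torques about the foot: N_wall · 11 sin 61.2° = 28.5×9.8×5.5 cos 61.2° → N_wall = 76.773 N.
ΣF_x = 0: f_floor = N_wall = 76.773 N.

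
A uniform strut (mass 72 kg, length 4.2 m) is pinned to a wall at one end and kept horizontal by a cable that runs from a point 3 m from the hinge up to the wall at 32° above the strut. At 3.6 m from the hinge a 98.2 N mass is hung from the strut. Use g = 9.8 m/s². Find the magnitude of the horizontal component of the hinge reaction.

H_x ≈ 979 N

Take torques about the hinge: T sin 32° · 3 = 72×9.8×2.1 + 98.2×3.6 = 1835.3 N·m.
So T = 1835.3 / (0.5299 × 3) = 1154.4 N.
ΣF_x = 0: H_x = T cos 32° = 979.02 N.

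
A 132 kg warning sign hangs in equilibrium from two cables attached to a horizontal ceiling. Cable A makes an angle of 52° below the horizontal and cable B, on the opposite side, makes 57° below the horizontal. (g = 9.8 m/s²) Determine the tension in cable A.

T_A ≈ 745 N

Weight W = 132 × 9.8 = 1294 N acts straight down.
Horizontal: T_A cos 52° = T_B cos 57°  →  T_B = 1.13 T_A.
Vertical: T_A sin 52° + T_B sin 57° = 1294.
Substituting the horizontal relation into the vertical equation gives 1.736 T_A = 1294, so T_A = 745.1 N.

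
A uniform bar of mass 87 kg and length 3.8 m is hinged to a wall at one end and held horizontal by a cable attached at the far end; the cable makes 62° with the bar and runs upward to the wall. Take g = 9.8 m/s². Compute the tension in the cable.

T ≈ 483 N

Take torques about the hinge: T sin 62° · 3.8 = 87×9.8×1.9 = 1619.9 N·m.
So T = 1619.9 / (0.8829 × 3.8) = 482.81 N.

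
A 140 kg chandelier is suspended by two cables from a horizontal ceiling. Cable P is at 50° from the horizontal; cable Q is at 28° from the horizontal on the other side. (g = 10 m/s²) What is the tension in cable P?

Weight W = 140 × 10 = 1400 N acts straight down.
Horizontal: T_P cos 50° = T_Q cos 28°  →  T_Q = 0.728 T_P.
Vertical: T_P sin 50° + T_Q sin 28° = 1400.
Substituting the horizontal relation into the vertical equation gives 1.108 T_P = 1400, so T_P = 1264 N.

T_P ≈ 1260 N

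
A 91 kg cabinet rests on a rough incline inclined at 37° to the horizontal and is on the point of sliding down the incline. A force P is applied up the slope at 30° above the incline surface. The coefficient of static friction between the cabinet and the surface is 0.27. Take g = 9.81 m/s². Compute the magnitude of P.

On the verge of sliding down the incline, friction equals μN and acts up the slope.
Perpendicular: N + P sin 30° = W cos 37° = 712.9 N.
Along incline: P cos 30° + μN = W sin 37° with W sin 37° = 537.2 N.
Solving the pair for P and N: P = 471.6 N, N = 477.2 N (and f = μN = 128.8 N).

P ≈ 472 N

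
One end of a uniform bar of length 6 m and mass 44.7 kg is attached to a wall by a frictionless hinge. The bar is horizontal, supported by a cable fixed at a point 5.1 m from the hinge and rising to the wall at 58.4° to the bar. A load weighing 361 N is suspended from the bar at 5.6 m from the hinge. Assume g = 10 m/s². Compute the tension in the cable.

Take torques about the hinge: T sin 58.4° · 5.1 = 44.7×10×3 + 361×5.6 = 3362.6 N·m.
So T = 3362.6 / (0.8517 × 5.1) = 774.11 N.

T ≈ 774 N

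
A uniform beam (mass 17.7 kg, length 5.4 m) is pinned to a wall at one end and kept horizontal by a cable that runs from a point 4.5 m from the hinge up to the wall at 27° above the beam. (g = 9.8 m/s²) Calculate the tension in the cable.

Take torques about the hinge: T sin 27° · 4.5 = 17.7×9.8×2.7 = 468.34 N·m.
So T = 468.34 / (0.4540 × 4.5) = 229.25 N.

T ≈ 229 N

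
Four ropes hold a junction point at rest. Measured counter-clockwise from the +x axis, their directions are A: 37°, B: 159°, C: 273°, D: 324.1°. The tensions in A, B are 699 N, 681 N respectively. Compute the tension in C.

T_C ≈ 633 N

Resolve: ΣF_x = 699 cos 37° + 681 cos 159° + T_C cos 273° + T_D cos 324.1° = 0.
        ΣF_y = 699 sin 37° + 681 sin 159° + T_C sin 273° + T_D sin 324.1° = 0.
The known terms sum to (-77.52, 664.7) N, so 0.0523 T_C + 0.8100 T_D = 77.52 and -0.9986 T_C − 0.5864 T_D = -664.7.
Solving simultaneously: T_C = 633.5 N, T_D = 54.77 N.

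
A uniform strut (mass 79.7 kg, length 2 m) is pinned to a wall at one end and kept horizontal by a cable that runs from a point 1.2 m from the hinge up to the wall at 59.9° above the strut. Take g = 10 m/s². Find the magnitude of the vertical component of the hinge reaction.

|H_y| ≈ 133 N

Take torques about the hinge: T sin 59.9° · 1.2 = 79.7×10×1 = 797 N·m.
So T = 797 / (0.8652 × 1.2) = 767.69 N.
ΣF_y = 0: H_y = (79.7×10) − T sin 59.9° = 797 − 664.17 = 132.83 N.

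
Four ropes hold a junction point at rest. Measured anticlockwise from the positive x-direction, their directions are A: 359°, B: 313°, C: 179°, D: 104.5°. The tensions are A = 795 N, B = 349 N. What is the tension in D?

T_D ≈ 261 N

Resolve: ΣF_x = 795 cos 359° + 349 cos 313° + T_C cos 179° + T_D cos 104.5° = 0.
        ΣF_y = 795 sin 359° + 349 sin 313° + T_C sin 179° + T_D sin 104.5° = 0.
The known terms sum to (1033, -269.1) N, so -0.9998 T_C − 0.2504 T_D = -1033 and 0.0175 T_C + 0.9681 T_D = 269.1.
Solving simultaneously: T_C = 967.8 N, T_D = 260.5 N.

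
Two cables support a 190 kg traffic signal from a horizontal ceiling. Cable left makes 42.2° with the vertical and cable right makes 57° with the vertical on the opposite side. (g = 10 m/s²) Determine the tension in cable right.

Angles from the horizontal: cable left is 90° − 42.2° = 47.8°, cable right is 90° − 57° = 33°.
Weight W = 190 × 10 = 1900 N acts straight down.
Horizontal: T_left cos 47.8° = T_right cos 33°  →  T_left = 1.249 T_right.
Vertical: T_left sin 47.8° + T_right sin 33° = 1900.
Substituting the horizontal relation into the vertical equation gives 1.47 T_right = 1900, so T_right = 1293 N.

T_right ≈ 1290 N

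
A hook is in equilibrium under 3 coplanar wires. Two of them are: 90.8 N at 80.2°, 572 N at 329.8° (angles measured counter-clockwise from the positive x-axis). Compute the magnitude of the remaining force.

F ≈ 547 N

Sum the known components: ΣF_x = 509.8 N, ΣF_y = -198.3 N.
For equilibrium the remaining force must supply (−ΣF_x, −ΣF_y) = (-509.8, 198.3) N.
Magnitude = √((-509.8)² + (198.3)²) = 547 N; direction = atan2(198.3, -509.8) = 158.8°.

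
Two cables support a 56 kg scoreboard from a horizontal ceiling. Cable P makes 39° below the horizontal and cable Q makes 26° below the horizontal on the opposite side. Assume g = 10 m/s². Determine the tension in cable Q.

T_Q ≈ 480 N

Weight W = 56 × 10 = 560 N acts straight down.
Horizontal: T_P cos 39° = T_Q cos 26°  →  T_P = 1.157 T_Q.
Vertical: T_P sin 39° + T_Q sin 26° = 560.
Substituting the horizontal relation into the vertical equation gives 1.166 T_Q = 560, so T_Q = 480.2 N.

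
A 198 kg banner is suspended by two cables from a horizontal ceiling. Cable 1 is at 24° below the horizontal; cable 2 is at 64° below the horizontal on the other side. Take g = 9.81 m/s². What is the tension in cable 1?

Weight W = 198 × 9.81 = 1942 N acts straight down.
Horizontal: T_1 cos 24° = T_2 cos 64°  →  T_2 = 2.084 T_1.
Vertical: T_1 sin 24° + T_2 sin 64° = 1942.
Substituting the horizontal relation into the vertical equation gives 2.28 T_1 = 1942, so T_1 = 852 N.

T_1 ≈ 852 N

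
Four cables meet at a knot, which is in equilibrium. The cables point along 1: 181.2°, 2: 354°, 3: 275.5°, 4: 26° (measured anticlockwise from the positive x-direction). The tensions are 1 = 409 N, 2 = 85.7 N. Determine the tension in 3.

T_3 ≈ 135 N

Resolve: ΣF_x = 409 cos 181.2° + 85.7 cos 354° + T_3 cos 275.5° + T_4 cos 26° = 0.
        ΣF_y = 409 sin 181.2° + 85.7 sin 354° + T_3 sin 275.5° + T_4 sin 26° = 0.
The known terms sum to (-323.7, -17.52) N, so 0.0958 T_3 + 0.8988 T_4 = 323.7 and -0.9954 T_3 + 0.4384 T_4 = 17.52.
Solving simultaneously: T_3 = 134.7 N, T_4 = 345.8 N.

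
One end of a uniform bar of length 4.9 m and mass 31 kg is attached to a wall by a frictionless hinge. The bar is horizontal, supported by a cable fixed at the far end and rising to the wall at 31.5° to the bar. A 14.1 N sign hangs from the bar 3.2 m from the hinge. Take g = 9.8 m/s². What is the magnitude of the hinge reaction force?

|H| ≈ 306 N

Take torques about the hinge: T sin 31.5° · 4.9 = 31×9.8×2.45 + 14.1×3.2 = 789.43 N·m.
So T = 789.43 / (0.5225 × 4.9) = 308.34 N.
ΣF_x = 0: H_x = T cos 31.5° = 262.9 N.
ΣF_y = 0: H_y = (31×9.8 + 14.1) − T sin 31.5° = 317.9 − 161.11 = 156.79 N.
|H| = √(H_x² + H_y²) = √((262.9)² + (156.79)²) = 306.11 N.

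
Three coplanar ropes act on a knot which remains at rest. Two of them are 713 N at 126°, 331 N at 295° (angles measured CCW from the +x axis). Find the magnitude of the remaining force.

F ≈ 393 N

Sum the known components: ΣF_x = -279.2 N, ΣF_y = 276.8 N.
For equilibrium the remaining force must supply (−ΣF_x, −ΣF_y) = (279.2, -276.8) N.
Magnitude = √((279.2)² + (-276.8)²) = 393.2 N; direction = atan2(-276.8, 279.2) = 315.2°.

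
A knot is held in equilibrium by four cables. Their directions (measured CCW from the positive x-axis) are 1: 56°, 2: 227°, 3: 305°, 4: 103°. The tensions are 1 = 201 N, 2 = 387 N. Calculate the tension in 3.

Resolve: ΣF_x = 201 cos 56° + 387 cos 227° + T_3 cos 305° + T_4 cos 103° = 0.
        ΣF_y = 201 sin 56° + 387 sin 227° + T_3 sin 305° + T_4 sin 103° = 0.
The known terms sum to (-151.5, -116.4) N, so 0.5736 T_3 − 0.2250 T_4 = 151.5 and -0.8192 T_3 + 0.9744 T_4 = 116.4.
Solving simultaneously: T_3 = 464 N, T_4 = 509.6 N.

T_3 ≈ 464 N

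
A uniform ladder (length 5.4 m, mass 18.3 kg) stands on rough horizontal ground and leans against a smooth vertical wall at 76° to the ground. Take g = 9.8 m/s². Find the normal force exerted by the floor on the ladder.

ΣF_y = 0: N_floor = 18.3×9.8 = 179.34 N.

N_floor ≈ 179 N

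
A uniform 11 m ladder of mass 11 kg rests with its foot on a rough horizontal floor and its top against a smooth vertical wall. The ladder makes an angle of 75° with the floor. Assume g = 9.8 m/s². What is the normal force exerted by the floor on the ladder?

ΣF_y = 0: N_floor = 11×9.8 = 107.8 N.

N_floor ≈ 108 N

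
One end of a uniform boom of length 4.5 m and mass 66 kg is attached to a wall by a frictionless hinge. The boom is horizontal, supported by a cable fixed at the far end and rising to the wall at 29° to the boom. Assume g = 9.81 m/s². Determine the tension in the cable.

Take torques about the hinge: T sin 29° · 4.5 = 66×9.81×2.25 = 1456.8 N·m.
So T = 1456.8 / (0.4848 × 4.5) = 667.75 N.

T ≈ 668 N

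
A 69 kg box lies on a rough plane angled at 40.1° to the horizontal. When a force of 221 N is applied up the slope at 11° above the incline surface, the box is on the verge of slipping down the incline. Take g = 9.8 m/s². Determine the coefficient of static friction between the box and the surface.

μ ≈ 0.460

On the verge of sliding down the incline, friction is at its maximum μN and acts up the slope.
Perpendicular to incline: N = W cos 40.1° − P sin 11° = 517.2 − 42.17 = 475.1 N.
Along incline: P cos 11° + μN = W sin 40.1° → μ = (W sin 40.1° − P cos 11°) / N = 0.4602.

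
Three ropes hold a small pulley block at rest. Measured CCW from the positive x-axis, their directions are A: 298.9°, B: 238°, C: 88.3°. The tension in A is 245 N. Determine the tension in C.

T_C ≈ 424 N

Resolve: ΣF_x = 245 cos 298.9° + T_B cos 238° + T_C cos 88.3° = 0.
        ΣF_y = 245 sin 298.9° + T_B sin 238° + T_C sin 88.3° = 0.
The known terms sum to (118.4, -214.5) N, so -0.5299 T_B + 0.0297 T_C = -118.4 and -0.8480 T_B + 0.9996 T_C = 214.5.
Solving simultaneously: T_B = 247.2 N, T_C = 424.3 N.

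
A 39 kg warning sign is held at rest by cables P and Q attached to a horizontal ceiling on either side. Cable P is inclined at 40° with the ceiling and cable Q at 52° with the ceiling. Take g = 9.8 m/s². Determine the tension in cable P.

Weight W = 39 × 9.8 = 382.2 N acts straight down.
Horizontal: T_P cos 40° = T_Q cos 52°  →  T_Q = 1.244 T_P.
Vertical: T_P sin 40° + T_Q sin 52° = 382.2.
Substituting the horizontal relation into the vertical equation gives 1.623 T_P = 382.2, so T_P = 235.4 N.

T_P ≈ 235 N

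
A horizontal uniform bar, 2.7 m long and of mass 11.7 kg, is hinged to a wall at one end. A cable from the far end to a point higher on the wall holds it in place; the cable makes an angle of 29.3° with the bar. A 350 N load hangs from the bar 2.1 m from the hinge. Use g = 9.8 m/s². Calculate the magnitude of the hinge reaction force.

Take torques about the hinge: T sin 29.3° · 2.7 = 11.7×9.8×1.35 + 350×2.1 = 889.79 N·m.
So T = 889.79 / (0.4894 × 2.7) = 673.4 N.
ΣF_x = 0: H_x = T cos 29.3° = 587.26 N.
ΣF_y = 0: H_y = (11.7×9.8 + 350) − T sin 29.3° = 464.66 − 329.55 = 135.11 N.
|H| = √(H_x² + H_y²) = √((587.26)² + (135.11)²) = 602.6 N.

|H| ≈ 603 N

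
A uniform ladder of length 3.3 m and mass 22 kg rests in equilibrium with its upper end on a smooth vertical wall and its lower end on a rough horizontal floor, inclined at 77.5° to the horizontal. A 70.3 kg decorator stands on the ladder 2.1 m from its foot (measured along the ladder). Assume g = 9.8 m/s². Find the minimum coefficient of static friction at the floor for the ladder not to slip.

ΣF_y = 0: N_floor = 22×9.8 + 70.3×9.8 = 904.54 N.
Torques about the foot: N_wall · 3.3 sin 77.5° = 22×9.8×1.65 cos 77.5° + 70.3×9.8×2.1 cos 77.5° → N_wall = 121.09 N.
ΣF_x = 0: f_floor = N_wall = 121.09 N.
μ_min = f_floor / N_floor = 121.09 / 904.54 = 0.1339.

μ_min ≈ 0.134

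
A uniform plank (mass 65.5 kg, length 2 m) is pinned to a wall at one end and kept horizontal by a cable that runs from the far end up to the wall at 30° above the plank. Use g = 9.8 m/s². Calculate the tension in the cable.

Take torques about the hinge: T sin 30° · 2 = 65.5×9.8×1 = 641.9 N·m.
So T = 641.9 / (0.5000 × 2) = 641.9 N.

T ≈ 642 N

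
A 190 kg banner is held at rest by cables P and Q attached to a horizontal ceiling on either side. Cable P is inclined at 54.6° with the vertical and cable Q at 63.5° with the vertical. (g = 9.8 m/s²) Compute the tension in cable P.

T_P ≈ 1890 N

Angles from the horizontal: cable P is 90° − 54.6° = 35.4°, cable Q is 90° − 63.5° = 26.5°.
Weight W = 190 × 9.8 = 1862 N acts straight down.
Horizontal: T_P cos 35.4° = T_Q cos 26.5°  →  T_Q = 0.9108 T_P.
Vertical: T_P sin 35.4° + T_Q sin 26.5° = 1862.
Substituting the horizontal relation into the vertical equation gives 0.9857 T_P = 1862, so T_P = 1889 N.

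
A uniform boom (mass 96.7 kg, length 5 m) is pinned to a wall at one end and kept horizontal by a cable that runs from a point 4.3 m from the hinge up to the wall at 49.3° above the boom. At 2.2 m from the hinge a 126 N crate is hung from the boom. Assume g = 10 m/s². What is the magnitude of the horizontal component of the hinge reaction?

Take torques about the hinge: T sin 49.3° · 4.3 = 96.7×10×2.5 + 126×2.2 = 2694.7 N·m.
So T = 2694.7 / (0.7581 × 4.3) = 826.6 N.
ΣF_x = 0: H_x = T cos 49.3° = 539.03 N.

H_x ≈ 539 N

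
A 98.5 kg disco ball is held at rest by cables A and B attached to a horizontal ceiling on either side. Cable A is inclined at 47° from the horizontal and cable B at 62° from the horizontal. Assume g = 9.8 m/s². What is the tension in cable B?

T_B ≈ 696 N

Weight W = 98.5 × 9.8 = 965.3 N acts straight down.
Horizontal: T_A cos 47° = T_B cos 62°  →  T_A = 0.6884 T_B.
Vertical: T_A sin 47° + T_B sin 62° = 965.3.
Substituting the horizontal relation into the vertical equation gives 1.386 T_B = 965.3, so T_B = 696.3 N.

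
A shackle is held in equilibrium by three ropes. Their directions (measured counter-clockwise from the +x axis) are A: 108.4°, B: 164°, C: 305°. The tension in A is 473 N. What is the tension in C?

Resolve: ΣF_x = 473 cos 108.4° + T_B cos 164° + T_C cos 305° = 0.
        ΣF_y = 473 sin 108.4° + T_B sin 164° + T_C sin 305° = 0.
The known terms sum to (-149.3, 448.8) N, so -0.9613 T_B + 0.5736 T_C = 149.3 and 0.2756 T_B − 0.8192 T_C = -448.8.
Solving simultaneously: T_B = 214.7 N, T_C = 620.2 N.

T_C ≈ 620 N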